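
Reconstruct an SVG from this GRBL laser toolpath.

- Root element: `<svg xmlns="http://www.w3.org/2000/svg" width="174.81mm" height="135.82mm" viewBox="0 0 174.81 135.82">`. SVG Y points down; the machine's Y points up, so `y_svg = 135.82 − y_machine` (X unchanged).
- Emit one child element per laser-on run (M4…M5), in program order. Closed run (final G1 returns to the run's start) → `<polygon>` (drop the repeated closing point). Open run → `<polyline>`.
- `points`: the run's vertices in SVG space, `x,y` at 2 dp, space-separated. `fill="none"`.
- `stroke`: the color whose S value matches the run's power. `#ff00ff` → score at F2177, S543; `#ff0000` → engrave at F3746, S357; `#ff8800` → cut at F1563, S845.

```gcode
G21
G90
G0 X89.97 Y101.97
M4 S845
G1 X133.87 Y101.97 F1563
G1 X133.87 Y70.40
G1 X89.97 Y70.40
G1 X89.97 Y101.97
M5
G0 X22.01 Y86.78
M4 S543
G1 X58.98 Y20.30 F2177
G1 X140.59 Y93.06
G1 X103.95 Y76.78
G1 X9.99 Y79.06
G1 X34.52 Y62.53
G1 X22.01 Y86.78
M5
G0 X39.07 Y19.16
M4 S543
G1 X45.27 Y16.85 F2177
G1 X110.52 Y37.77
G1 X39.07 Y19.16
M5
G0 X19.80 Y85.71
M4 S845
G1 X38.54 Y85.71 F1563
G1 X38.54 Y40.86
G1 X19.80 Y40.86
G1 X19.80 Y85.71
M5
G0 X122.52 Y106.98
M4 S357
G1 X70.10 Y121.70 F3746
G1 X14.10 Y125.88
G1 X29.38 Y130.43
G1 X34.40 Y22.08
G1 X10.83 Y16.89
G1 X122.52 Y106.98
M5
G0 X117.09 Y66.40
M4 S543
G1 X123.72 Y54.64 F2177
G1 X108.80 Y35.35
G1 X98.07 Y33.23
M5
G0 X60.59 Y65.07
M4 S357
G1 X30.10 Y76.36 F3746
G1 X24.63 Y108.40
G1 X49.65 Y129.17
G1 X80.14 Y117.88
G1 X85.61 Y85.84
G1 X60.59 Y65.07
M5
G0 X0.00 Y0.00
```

Machine Y-up, SVG Y-down with viewBox height 135.82, so y_svg = 135.82 − y_machine; X carries over.

Run 1: S845 ⇒ cut layer `#ff8800`. The run returns to its start, so emit a `<polygon>` with points (Y-flipped): 89.97,33.85 133.87,33.85 133.87,65.42 89.97,65.42.

Run 2: S543 ⇒ score layer `#ff00ff`. The run returns to its start, so emit a `<polygon>` with points (Y-flipped): 22.01,49.04 58.98,115.52 140.59,42.76 103.95,59.04 9.99,56.76 34.52,73.29.

Run 3: power S543 maps to stroke `#ff00ff` (score). The run returns to its start, so emit a `<polygon>` with points (Y-flipped): 39.07,116.66 45.27,118.97 110.52,98.05.

Run 4: power S845 maps to stroke `#ff8800` (cut). The run returns to its start, so emit a `<polygon>` with points (Y-flipped): 19.80,50.11 38.54,50.11 38.54,94.96 19.80,94.96.

Run 5: S357 ⇒ engrave layer `#ff0000`. The run returns to its start, so emit a `<polygon>` with points (Y-flipped): 122.52,28.84 70.10,14.12 14.10,9.94 29.38,5.39 34.40,113.74 10.83,118.93.

Run 6: the run's S543 means `#ff00ff` (score). The run is open, so emit a `<polyline>` with points (Y-flipped): 117.09,69.42 123.72,81.18 108.80,100.47 98.07,102.59.

Run 7: S357 ⇒ engrave layer `#ff0000`. The run returns to its start, so emit a `<polygon>` with points (Y-flipped): 60.59,70.75 30.10,59.46 24.63,27.42 49.65,6.65 80.14,17.94 85.61,49.98.

<svg xmlns="http://www.w3.org/2000/svg" width="174.81mm" height="135.82mm" viewBox="0 0 174.81 135.82">
  <polygon points="89.97,33.85 133.87,33.85 133.87,65.42 89.97,65.42" fill="none" stroke="#ff8800"/>
  <polygon points="22.01,49.04 58.98,115.52 140.59,42.76 103.95,59.04 9.99,56.76 34.52,73.29" fill="none" stroke="#ff00ff"/>
  <polygon points="39.07,116.66 45.27,118.97 110.52,98.05" fill="none" stroke="#ff00ff"/>
  <polygon points="19.80,50.11 38.54,50.11 38.54,94.96 19.80,94.96" fill="none" stroke="#ff8800"/>
  <polygon points="122.52,28.84 70.10,14.12 14.10,9.94 29.38,5.39 34.40,113.74 10.83,118.93" fill="none" stroke="#ff0000"/>
  <polyline points="117.09,69.42 123.72,81.18 108.80,100.47 98.07,102.59" fill="none" stroke="#ff00ff"/>
  <polygon points="60.59,70.75 30.10,59.46 24.63,27.42 49.65,6.65 80.14,17.94 85.61,49.98" fill="none" stroke="#ff0000"/>
</svg>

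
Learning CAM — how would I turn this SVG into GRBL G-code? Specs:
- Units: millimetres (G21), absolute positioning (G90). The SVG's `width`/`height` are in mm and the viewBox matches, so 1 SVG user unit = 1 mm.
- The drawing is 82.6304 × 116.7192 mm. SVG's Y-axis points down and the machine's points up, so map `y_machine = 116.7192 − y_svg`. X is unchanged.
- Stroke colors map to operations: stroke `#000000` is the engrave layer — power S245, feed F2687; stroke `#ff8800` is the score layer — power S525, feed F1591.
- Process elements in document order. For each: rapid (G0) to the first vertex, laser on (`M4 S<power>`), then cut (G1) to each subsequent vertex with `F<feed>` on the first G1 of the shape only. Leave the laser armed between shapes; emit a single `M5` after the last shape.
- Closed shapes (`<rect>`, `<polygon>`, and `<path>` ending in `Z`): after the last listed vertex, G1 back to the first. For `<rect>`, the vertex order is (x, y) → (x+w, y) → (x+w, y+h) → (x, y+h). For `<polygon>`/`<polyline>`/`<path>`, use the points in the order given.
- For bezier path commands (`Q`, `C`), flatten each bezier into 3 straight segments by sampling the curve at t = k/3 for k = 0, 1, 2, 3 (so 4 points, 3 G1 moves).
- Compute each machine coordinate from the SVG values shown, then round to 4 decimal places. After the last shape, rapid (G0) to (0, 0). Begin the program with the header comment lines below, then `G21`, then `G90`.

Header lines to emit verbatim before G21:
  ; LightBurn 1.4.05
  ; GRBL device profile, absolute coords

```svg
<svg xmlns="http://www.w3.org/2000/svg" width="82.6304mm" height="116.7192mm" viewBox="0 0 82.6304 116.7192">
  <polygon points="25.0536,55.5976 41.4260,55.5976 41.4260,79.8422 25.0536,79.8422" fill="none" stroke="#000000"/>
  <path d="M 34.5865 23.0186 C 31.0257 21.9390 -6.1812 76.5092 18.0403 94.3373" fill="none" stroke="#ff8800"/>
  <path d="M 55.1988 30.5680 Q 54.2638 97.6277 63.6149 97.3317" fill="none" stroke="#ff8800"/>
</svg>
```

1 u = 1 mm; y_m = 116.7192 − y.

[1] `<polygon>` rectangle, #000000→engrave S245 F2687: (25.0536,61.1216) → (41.4260,61.1216) → (41.4260,36.8770) → (25.0536,36.8770) → (25.0536,61.1216) (closed)

[2] `<path>` cubic bezier, #ff8800→score S525 F1591: (34.5865,93.7006) → (23.3316,79.6522) → (10.7737,49.0354) → (18.0403,22.3819)

[3] `<path>` quadratic bezier, #ff8800→score S525 F1591: (55.1988,86.1512) → (55.7184,48.9287) → (58.5237,26.6741) → (63.6149,19.3875)

; LightBurn 1.4.05
; GRBL device profile, absolute coords
G21
G90
G0 X25.0536 Y61.1216
M4 S245
G1 X41.4260 Y61.1216 F2687
G1 X41.4260 Y36.8770
G1 X25.0536 Y36.8770
G1 X25.0536 Y61.1216
G0 X34.5865 Y93.7006
M4 S525
G1 X23.3316 Y79.6522 F1591
G1 X10.7737 Y49.0354
G1 X18.0403 Y22.3819
G0 X55.1988 Y86.1512
M4 S525
G1 X55.7184 Y48.9287 F1591
G1 X58.5237 Y26.6741
G1 X63.6149 Y19.3875
M5
G0 X0.0000 Y0.0000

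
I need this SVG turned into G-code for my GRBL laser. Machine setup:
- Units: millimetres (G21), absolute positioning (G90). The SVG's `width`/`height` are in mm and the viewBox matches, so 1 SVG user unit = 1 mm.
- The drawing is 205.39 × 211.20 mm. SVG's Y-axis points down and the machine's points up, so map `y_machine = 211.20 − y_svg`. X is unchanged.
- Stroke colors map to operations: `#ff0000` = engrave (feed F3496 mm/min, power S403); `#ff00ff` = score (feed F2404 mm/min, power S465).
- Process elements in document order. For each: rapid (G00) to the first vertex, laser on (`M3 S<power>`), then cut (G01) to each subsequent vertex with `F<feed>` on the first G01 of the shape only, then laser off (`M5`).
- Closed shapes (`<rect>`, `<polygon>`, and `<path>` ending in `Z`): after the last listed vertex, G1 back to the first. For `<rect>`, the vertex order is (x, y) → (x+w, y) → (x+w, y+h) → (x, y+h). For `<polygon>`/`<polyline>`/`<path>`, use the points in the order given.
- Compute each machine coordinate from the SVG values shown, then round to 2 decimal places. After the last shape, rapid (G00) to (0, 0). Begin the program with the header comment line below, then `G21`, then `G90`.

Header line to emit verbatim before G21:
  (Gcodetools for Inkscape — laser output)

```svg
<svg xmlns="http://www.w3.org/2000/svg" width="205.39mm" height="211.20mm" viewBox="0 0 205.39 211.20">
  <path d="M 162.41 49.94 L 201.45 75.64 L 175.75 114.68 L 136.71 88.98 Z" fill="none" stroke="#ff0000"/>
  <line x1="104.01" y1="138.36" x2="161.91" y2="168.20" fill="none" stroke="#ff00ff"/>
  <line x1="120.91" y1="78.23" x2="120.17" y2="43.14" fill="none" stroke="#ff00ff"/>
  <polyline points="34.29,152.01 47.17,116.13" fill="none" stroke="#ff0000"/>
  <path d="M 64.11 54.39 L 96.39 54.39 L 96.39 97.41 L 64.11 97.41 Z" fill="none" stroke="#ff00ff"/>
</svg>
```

(Gcodetools for Inkscape — laser output)
G21
G90
G00 X162.41 Y161.26
M3 S403
G01 X201.45 Y135.56 F3496
G01 X175.75 Y96.52
G01 X136.71 Y122.22
G01 X162.41 Y161.26
M5
G00 X104.01 Y72.84
M3 S465
G01 X161.91 Y43.00 F2404
M5
G00 X120.91 Y132.97
M3 S465
G01 X120.17 Y168.06 F2404
M5
G00 X34.29 Y59.19
M3 S403
G01 X47.17 Y95.07 F3496
M5
G00 X64.11 Y156.81
M3 S465
G01 X96.39 Y156.81 F2404
G01 X96.39 Y113.79
G01 X64.11 Y113.79
G01 X64.11 Y156.81
M5
G00 X0.00 Y0.00

viewBox `0 0 205.39 211.20` with mm width/height → 1 unit = 1 mm. Flip: y_m = 211.20 − y_svg.

**Shape 1** — `<path>` regular polygon, stroke `#ff0000` → engrave (S403, F3496). Machine vertices: (162.41,161.26) → (201.45,135.56) → (175.75,96.52) → (136.71,122.22) → (162.41,161.26). Closed: final G1 returns to the first vertex.

**Shape 2** — `<line>` line segment, stroke `#ff00ff` → score (S465, F2404). Machine vertices: (104.01,72.84) → (161.91,43.00). Open path.

**Shape 3** — `<line>` line segment, stroke `#ff00ff` → score (S465, F2404). Machine vertices: (120.91,132.97) → (120.17,168.06). Open path.

**Shape 4** — `<polyline>` line segment, stroke `#ff0000` → engrave (S403, F3496). Machine vertices: (34.29,59.19) → (47.17,95.07). Open path.

**Shape 5** — `<path>` rectangle, stroke `#ff00ff` → score (S465, F2404). Machine vertices: (64.11,156.81) → (96.39,156.81) → (96.39,113.79) → (64.11,113.79) → (64.11,156.81). Closed: final G1 returns to the first vertex.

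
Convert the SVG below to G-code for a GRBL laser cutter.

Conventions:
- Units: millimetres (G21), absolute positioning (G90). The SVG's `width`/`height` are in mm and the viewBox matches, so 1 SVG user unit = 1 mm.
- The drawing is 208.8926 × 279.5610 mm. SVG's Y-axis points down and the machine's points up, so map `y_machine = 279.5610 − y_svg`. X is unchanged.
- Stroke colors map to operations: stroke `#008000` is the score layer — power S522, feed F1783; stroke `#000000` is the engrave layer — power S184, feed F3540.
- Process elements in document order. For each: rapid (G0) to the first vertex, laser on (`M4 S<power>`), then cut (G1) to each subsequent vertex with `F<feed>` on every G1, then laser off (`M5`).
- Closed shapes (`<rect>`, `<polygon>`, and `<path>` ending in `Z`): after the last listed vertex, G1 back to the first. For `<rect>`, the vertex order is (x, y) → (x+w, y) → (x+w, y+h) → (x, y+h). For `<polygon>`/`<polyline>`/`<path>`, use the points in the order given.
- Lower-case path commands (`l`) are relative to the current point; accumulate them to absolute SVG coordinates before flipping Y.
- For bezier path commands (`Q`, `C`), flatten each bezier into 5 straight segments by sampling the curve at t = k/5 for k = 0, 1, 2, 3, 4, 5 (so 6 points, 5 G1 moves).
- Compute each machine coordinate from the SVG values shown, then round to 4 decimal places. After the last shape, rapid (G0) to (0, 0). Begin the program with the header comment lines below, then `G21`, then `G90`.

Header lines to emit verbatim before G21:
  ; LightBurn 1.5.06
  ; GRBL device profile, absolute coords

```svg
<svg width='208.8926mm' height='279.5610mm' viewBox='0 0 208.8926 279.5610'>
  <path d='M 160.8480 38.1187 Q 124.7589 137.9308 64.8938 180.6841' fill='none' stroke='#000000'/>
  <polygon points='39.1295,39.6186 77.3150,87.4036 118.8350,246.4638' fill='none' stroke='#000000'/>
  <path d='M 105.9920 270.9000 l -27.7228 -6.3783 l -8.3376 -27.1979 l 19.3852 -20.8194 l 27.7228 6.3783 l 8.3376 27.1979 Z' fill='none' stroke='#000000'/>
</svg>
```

; LightBurn 1.5.06
; GRBL device profile, absolute coords
G21
G90
G0 X160.8480 Y241.4423
M4 S184
G1 X145.4613 Y203.7998 F3540
G1 X128.1726 Y170.7220 F3540
G1 X108.9817 Y142.2089 F3540
G1 X87.8888 Y118.2606 F3540
G1 X64.8938 Y98.8769 F3540
M5
G0 X39.1295 Y239.9424
M4 S184
G1 X77.3150 Y192.1574 F3540
G1 X118.8350 Y33.0972 F3540
G1 X39.1295 Y239.9424 F3540
M5
G0 X105.9920 Y8.6610
M4 S184
G1 X78.2692 Y15.0393 F3540
G1 X69.9316 Y42.2372 F3540
G1 X89.3168 Y63.0566 F3540
G1 X117.0396 Y56.6783 F3540
G1 X125.3772 Y29.4804 F3540
G1 X105.9920 Y8.6610 F3540
M5
G0 X0.0000 Y0.0000

1 u = 1 mm; y_m = 279.5610 − y.

[1] `<path>` quadratic bezier, #000000→engrave S184 F3540: (160.8480,241.4423) → (145.4613,203.7998) → (128.1726,170.7220) → (108.9817,142.2089) → (87.8888,118.2606) → (64.8938,98.8769)

[2] `<polygon>` closed polygon, #000000→engrave S184 F3540: (39.1295,239.9424) → (77.3150,192.1574) → (118.8350,33.0972) → (39.1295,239.9424) (closed)

[3] `<path>` regular polygon, #000000→engrave S184 F3540: (105.9920,8.6610) → (78.2692,15.0393) → (69.9316,42.2372) → (89.3168,63.0566) → (117.0396,56.6783) → (125.3772,29.4804) → (105.9920,8.6610) (closed)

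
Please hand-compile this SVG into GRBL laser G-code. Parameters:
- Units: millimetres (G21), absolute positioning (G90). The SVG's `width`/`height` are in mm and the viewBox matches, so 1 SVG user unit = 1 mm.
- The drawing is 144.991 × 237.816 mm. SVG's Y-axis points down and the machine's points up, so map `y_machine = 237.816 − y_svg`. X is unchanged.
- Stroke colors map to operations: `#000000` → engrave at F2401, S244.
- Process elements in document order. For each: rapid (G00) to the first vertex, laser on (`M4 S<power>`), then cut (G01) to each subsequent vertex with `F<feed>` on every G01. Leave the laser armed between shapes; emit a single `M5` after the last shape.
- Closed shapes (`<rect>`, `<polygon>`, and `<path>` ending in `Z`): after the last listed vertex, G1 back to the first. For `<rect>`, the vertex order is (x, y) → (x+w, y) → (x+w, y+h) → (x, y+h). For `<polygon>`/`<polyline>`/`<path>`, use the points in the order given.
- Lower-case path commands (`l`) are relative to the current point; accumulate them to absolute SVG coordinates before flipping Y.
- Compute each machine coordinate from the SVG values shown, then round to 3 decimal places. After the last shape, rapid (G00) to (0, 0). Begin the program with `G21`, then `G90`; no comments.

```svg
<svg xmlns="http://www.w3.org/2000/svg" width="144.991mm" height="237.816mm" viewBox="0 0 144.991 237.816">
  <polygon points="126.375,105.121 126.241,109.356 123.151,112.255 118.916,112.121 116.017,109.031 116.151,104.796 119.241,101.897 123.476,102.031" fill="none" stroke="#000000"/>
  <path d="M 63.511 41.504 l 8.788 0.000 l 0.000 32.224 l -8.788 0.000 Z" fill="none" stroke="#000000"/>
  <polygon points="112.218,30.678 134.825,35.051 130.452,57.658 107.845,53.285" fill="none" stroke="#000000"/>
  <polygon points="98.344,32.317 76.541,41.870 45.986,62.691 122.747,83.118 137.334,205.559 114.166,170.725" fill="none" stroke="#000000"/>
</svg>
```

G21
G90
G00 X126.375 Y132.695
M4 S244
G01 X126.241 Y128.460 F2401
G01 X123.151 Y125.561 F2401
G01 X118.916 Y125.695 F2401
G01 X116.017 Y128.785 F2401
G01 X116.151 Y133.020 F2401
G01 X119.241 Y135.919 F2401
G01 X123.476 Y135.785 F2401
G01 X126.375 Y132.695 F2401
G00 X63.511 Y196.312
M4 S244
G01 X72.299 Y196.312 F2401
G01 X72.299 Y164.088 F2401
G01 X63.511 Y164.088 F2401
G01 X63.511 Y196.312 F2401
G00 X112.218 Y207.138
M4 S244
G01 X134.825 Y202.765 F2401
G01 X130.452 Y180.158 F2401
G01 X107.845 Y184.531 F2401
G01 X112.218 Y207.138 F2401
G00 X98.344 Y205.499
M4 S244
G01 X76.541 Y195.946 F2401
G01 X45.986 Y175.125 F2401
G01 X122.747 Y154.698 F2401
G01 X137.334 Y32.257 F2401
G01 X114.166 Y67.091 F2401
G01 X98.344 Y205.499 F2401
M5
G00 X0.000 Y0.000

1 u = 1 mm; y_m = 237.816 − y.

[1] `<polygon>` regular polygon, #000000→engrave S244 F2401: (126.375,132.695) → (126.241,128.460) → (123.151,125.561) → (118.916,125.695) → (116.017,128.785) → (116.151,133.020) → (119.241,135.919) → (123.476,135.785) → (126.375,132.695) (closed)

[2] `<path>` rectangle, #000000→engrave S244 F2401: (63.511,196.312) → (72.299,196.312) → (72.299,164.088) → (63.511,164.088) → (63.511,196.312) (closed)

[3] `<polygon>` regular polygon, #000000→engrave S244 F2401: (112.218,207.138) → (134.825,202.765) → (130.452,180.158) → (107.845,184.531) → (112.218,207.138) (closed)

[4] `<polygon>` closed polygon, #000000→engrave S244 F2401: (98.344,205.499) → (76.541,195.946) → (45.986,175.125) → (122.747,154.698) → (137.334,32.257) → (114.166,67.091) → (98.344,205.499) (closed)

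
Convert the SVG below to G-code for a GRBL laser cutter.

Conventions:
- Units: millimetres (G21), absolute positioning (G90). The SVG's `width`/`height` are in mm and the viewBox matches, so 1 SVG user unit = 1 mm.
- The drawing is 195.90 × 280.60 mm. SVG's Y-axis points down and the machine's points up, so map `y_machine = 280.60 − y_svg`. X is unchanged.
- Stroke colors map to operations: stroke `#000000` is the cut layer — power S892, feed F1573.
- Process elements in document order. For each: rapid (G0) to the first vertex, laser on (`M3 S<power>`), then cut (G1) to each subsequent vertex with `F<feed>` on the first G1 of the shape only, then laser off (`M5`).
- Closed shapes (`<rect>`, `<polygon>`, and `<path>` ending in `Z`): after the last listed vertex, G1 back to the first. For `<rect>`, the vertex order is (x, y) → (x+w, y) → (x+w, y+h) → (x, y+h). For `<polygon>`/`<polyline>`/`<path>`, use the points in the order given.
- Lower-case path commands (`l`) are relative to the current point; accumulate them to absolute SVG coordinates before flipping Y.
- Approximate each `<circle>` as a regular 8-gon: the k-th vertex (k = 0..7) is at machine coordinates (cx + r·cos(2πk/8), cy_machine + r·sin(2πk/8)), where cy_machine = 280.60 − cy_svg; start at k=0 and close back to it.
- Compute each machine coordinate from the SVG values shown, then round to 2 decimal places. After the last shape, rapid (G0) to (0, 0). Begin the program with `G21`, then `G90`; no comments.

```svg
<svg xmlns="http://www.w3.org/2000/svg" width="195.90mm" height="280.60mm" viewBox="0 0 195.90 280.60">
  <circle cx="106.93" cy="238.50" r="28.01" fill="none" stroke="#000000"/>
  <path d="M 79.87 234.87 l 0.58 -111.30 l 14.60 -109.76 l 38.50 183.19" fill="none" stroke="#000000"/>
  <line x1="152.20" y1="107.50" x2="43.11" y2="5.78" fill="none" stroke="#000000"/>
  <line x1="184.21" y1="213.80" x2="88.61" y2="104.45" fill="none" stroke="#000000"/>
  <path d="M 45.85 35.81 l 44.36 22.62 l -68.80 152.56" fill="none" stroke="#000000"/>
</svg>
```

viewBox `0 0 195.90 280.60` with mm width/height → 1 unit = 1 mm. Flip: y_m = 280.60 − y_svg.

**Shape 1** — `<circle>` circle, stroke `#000000` → cut (S892, F1573). Machine vertices: (134.94,42.10) → (126.74,61.91) → (106.93,70.11) → (87.12,61.91) → (78.92,42.10) → (87.12,22.29) → (106.93,14.09) → (126.74,22.29) → (134.94,42.10). Closed: final G1 returns to the first vertex.

**Shape 2** — `<path>` open polyline, stroke `#000000` → cut (S892, F1573). Machine vertices: (79.87,45.73) → (80.45,157.03) → (95.05,266.79) → (133.55,83.60). Open path.

**Shape 3** — `<line>` line segment, stroke `#000000` → cut (S892, F1573). Machine vertices: (152.20,173.10) → (43.11,274.82). Open path.

**Shape 4** — `<line>` line segment, stroke `#000000` → cut (S892, F1573). Machine vertices: (184.21,66.80) → (88.61,176.15). Open path.

**Shape 5** — `<path>` open polyline, stroke `#000000` → cut (S892, F1573). Machine vertices: (45.85,244.79) → (90.21,222.17) → (21.41,69.61). Open path.

G21
G90
G0 X134.94 Y42.10
M3 S892
G1 X126.74 Y61.91 F1573
G1 X106.93 Y70.11
G1 X87.12 Y61.91
G1 X78.92 Y42.10
G1 X87.12 Y22.29
G1 X106.93 Y14.09
G1 X126.74 Y22.29
G1 X134.94 Y42.10
M5
G0 X79.87 Y45.73
M3 S892
G1 X80.45 Y157.03 F1573
G1 X95.05 Y266.79
G1 X133.55 Y83.60
M5
G0 X152.20 Y173.10
M3 S892
G1 X43.11 Y274.82 F1573
M5
G0 X184.21 Y66.80
M3 S892
G1 X88.61 Y176.15 F1573
M5
G0 X45.85 Y244.79
M3 S892
G1 X90.21 Y222.17 F1573
G1 X21.41 Y69.61
M5
G0 X0.00 Y0.00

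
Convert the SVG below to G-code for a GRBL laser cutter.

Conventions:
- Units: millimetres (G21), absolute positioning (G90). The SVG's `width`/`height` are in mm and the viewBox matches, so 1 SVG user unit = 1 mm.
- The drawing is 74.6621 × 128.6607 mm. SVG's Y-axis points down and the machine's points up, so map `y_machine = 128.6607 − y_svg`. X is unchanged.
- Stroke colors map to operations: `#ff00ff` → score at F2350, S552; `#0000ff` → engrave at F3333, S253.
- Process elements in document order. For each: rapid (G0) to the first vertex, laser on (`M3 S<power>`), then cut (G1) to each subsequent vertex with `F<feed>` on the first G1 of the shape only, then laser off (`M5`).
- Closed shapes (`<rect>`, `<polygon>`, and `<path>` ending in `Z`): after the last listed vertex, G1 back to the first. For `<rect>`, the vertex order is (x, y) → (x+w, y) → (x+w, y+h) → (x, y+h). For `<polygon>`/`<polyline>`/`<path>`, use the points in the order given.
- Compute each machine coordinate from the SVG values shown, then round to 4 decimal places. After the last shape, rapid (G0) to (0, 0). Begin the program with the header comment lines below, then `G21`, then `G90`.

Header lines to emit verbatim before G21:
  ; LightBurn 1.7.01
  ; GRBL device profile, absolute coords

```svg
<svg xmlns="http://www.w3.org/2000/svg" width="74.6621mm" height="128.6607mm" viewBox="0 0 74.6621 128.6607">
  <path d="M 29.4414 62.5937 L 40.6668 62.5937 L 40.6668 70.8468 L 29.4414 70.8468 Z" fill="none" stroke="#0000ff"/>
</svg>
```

1 u = 1 mm; y_m = 128.6607 − y.

[1] `<path>` rectangle, #0000ff→engrave S253 F3333: (29.4414,66.0670) → (40.6668,66.0670) → (40.6668,57.8139) → (29.4414,57.8139) → (29.4414,66.0670) (closed)

; LightBurn 1.7.01
; GRBL device profile, absolute coords
G21
G90
G0 X29.4414 Y66.0670
M3 S253
G1 X40.6668 Y66.0670 F3333
G1 X40.6668 Y57.8139
G1 X29.4414 Y57.8139
G1 X29.4414 Y66.0670
M5
G0 X0.0000 Y0.0000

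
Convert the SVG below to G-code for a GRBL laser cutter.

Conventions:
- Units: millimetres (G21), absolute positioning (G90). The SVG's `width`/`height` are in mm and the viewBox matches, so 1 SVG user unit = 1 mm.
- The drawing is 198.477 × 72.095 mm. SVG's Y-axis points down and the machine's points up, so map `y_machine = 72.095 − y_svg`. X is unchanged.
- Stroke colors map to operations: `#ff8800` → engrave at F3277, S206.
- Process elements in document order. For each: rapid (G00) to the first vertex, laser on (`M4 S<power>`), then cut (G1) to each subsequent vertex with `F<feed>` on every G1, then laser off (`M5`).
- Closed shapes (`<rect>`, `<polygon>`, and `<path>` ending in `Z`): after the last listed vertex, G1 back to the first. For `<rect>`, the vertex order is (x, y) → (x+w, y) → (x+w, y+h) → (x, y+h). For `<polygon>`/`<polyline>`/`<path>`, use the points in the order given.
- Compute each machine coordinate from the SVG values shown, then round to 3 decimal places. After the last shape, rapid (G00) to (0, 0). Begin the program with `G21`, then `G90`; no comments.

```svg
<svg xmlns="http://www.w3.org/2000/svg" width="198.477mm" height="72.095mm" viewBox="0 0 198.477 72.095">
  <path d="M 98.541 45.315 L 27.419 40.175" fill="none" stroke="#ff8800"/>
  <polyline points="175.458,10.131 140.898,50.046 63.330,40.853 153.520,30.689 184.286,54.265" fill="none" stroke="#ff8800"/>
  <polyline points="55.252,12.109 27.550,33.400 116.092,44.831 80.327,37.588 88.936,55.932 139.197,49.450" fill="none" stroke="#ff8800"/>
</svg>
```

viewBox `0 0 198.477 72.095` with mm width/height → 1 unit = 1 mm. Flip: y_m = 72.095 − y_svg.

**Shape 1** — `<path>` line segment, stroke `#ff8800` → engrave (S206, F3277). Machine vertices: (98.541,26.780) → (27.419,31.920). Open path.

**Shape 2** — `<polyline>` open polyline, stroke `#ff8800` → engrave (S206, F3277). Machine vertices: (175.458,61.964) → (140.898,22.049) → (63.330,31.242) → (153.520,41.406) → (184.286,17.830). Open path.

**Shape 3** — `<polyline>` open polyline, stroke `#ff8800` → engrave (S206, F3277). Machine vertices: (55.252,59.986) → (27.550,38.695) → (116.092,27.264) → (80.327,34.507) → (88.936,16.163) → (139.197,22.645). Open path.

G21
G90
G00 X98.541 Y26.780
M4 S206
G1 X27.419 Y31.920 F3277
M5
G00 X175.458 Y61.964
M4 S206
G1 X140.898 Y22.049 F3277
G1 X63.330 Y31.242 F3277
G1 X153.520 Y41.406 F3277
G1 X184.286 Y17.830 F3277
M5
G00 X55.252 Y59.986
M4 S206
G1 X27.550 Y38.695 F3277
G1 X116.092 Y27.264 F3277
G1 X80.327 Y34.507 F3277
G1 X88.936 Y16.163 F3277
G1 X139.197 Y22.645 F3277
M5
G00 X0.000 Y0.000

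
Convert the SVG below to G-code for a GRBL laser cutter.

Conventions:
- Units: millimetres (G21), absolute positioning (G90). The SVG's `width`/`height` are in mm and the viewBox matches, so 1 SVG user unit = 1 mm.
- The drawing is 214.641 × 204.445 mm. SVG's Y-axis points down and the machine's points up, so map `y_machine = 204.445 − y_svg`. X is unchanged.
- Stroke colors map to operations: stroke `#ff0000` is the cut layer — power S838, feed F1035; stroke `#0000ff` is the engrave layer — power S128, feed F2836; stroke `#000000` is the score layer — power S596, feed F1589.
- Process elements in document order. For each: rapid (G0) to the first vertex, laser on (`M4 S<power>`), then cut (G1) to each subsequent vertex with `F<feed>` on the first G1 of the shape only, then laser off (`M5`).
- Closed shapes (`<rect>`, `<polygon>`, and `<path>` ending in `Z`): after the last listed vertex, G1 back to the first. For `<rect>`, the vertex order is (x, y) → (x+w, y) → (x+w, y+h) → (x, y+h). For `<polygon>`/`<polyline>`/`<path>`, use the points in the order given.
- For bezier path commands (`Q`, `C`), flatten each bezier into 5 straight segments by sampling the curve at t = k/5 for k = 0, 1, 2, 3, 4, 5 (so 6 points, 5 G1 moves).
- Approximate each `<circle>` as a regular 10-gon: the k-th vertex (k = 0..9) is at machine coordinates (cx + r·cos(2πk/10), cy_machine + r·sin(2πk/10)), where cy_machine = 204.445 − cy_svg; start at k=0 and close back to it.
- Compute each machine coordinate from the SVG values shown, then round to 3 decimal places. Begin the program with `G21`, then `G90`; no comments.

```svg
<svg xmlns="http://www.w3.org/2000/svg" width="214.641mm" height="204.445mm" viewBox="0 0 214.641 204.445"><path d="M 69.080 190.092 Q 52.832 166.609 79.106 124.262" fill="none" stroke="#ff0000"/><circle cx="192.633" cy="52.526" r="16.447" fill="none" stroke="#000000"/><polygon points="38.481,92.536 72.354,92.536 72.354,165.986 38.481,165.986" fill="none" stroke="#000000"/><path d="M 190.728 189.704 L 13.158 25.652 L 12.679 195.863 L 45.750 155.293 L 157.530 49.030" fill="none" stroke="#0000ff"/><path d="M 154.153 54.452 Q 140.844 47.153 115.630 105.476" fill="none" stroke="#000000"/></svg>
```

viewBox `0 0 214.641 204.445` with mm width/height → 1 unit = 1 mm. Flip: y_m = 204.445 − y_svg.

**Shape 1** — `<path>` quadratic bezier, stroke `#ff0000` → cut (S838, F1035). Control points (SVG): P0=(69.080,190.092), P1=(52.832,166.609), P2=(79.106,124.262); sampled at t=k/5. Machine vertices: (69.080,14.353) → (64.282,24.501) → (62.885,36.158) → (64.890,49.324) → (70.297,63.999) → (79.106,80.183). Open path.

**Shape 2** — `<circle>` circle, stroke `#000000` → score (S596, F1589). Machine vertices: (209.080,151.919) → (205.939,161.586) → (197.715,167.561) → (187.551,167.561) → (179.327,161.586) → (176.186,151.919) → (179.327,142.252) → (187.551,136.277) → (197.715,136.277) → (205.939,142.252) → (209.080,151.919). Closed: final G1 returns to the first vertex.

**Shape 3** — `<polygon>` rectangle, stroke `#000000` → score (S596, F1589). Machine vertices: (38.481,111.909) → (72.354,111.909) → (72.354,38.459) → (38.481,38.459) → (38.481,111.909). Closed: final G1 returns to the first vertex.

**Shape 4** — `<path>` open polyline, stroke `#0000ff` → engrave (S128, F2836). Machine vertices: (190.728,14.741) → (13.158,178.793) → (12.679,8.582) → (45.750,49.152) → (157.530,155.415). Open path.

**Shape 5** — `<path>` quadratic bezier, stroke `#000000` → score (S596, F1589). Control points (SVG): P0=(154.153,54.452), P1=(140.844,47.153), P2=(115.630,105.476); sampled at t=k/5. Machine vertices: (154.153,149.993) → (148.353,150.288) → (141.601,145.333) → (133.896,135.128) → (125.239,119.673) → (115.630,98.969). Open path.

G21
G90
G0 X69.080 Y14.353
M4 S838
G1 X64.282 Y24.501 F1035
G1 X62.885 Y36.158
G1 X64.890 Y49.324
G1 X70.297 Y63.999
G1 X79.106 Y80.183
M5
G0 X209.080 Y151.919
M4 S596
G1 X205.939 Y161.586 F1589
G1 X197.715 Y167.561
G1 X187.551 Y167.561
G1 X179.327 Y161.586
G1 X176.186 Y151.919
G1 X179.327 Y142.252
G1 X187.551 Y136.277
G1 X197.715 Y136.277
G1 X205.939 Y142.252
G1 X209.080 Y151.919
M5
G0 X38.481 Y111.909
M4 S596
G1 X72.354 Y111.909 F1589
G1 X72.354 Y38.459
G1 X38.481 Y38.459
G1 X38.481 Y111.909
M5
G0 X190.728 Y14.741
M4 S128
G1 X13.158 Y178.793 F2836
G1 X12.679 Y8.582
G1 X45.750 Y49.152
G1 X157.530 Y155.415
M5
G0 X154.153 Y149.993
M4 S596
G1 X148.353 Y150.288 F1589
G1 X141.601 Y145.333
G1 X133.896 Y135.128
G1 X125.239 Y119.673
G1 X115.630 Y98.969
M5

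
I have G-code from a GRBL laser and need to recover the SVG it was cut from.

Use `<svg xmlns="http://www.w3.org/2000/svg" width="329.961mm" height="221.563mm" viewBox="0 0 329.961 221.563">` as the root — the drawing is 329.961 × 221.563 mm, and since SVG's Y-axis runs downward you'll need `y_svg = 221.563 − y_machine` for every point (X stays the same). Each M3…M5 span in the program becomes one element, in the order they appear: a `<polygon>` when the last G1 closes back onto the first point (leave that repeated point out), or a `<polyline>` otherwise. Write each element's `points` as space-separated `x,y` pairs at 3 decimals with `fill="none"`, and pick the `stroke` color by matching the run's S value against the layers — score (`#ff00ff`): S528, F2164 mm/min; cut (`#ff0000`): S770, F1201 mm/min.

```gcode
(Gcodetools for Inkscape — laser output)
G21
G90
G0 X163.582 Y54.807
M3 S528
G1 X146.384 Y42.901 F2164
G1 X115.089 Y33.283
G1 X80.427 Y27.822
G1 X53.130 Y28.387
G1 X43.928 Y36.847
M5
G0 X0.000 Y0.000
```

Each laser-on run becomes one SVG element. Flip Y back into SVG space with y_svg = 221.563 − y_machine. Every run uses S528, so all elements get stroke `#ff00ff` (score).

Run 1: The run is open, so emit a `<polyline>` with points (Y-flipped): 163.582,166.756 146.384,178.662 115.089,188.280 80.427,193.741 53.130,193.176 43.928,184.716.

<svg xmlns="http://www.w3.org/2000/svg" width="329.961mm" height="221.563mm" viewBox="0 0 329.961 221.563">
  <polyline points="163.582,166.756 146.384,178.662 115.089,188.280 80.427,193.741 53.130,193.176 43.928,184.716" fill="none" stroke="#ff00ff"/>
</svg>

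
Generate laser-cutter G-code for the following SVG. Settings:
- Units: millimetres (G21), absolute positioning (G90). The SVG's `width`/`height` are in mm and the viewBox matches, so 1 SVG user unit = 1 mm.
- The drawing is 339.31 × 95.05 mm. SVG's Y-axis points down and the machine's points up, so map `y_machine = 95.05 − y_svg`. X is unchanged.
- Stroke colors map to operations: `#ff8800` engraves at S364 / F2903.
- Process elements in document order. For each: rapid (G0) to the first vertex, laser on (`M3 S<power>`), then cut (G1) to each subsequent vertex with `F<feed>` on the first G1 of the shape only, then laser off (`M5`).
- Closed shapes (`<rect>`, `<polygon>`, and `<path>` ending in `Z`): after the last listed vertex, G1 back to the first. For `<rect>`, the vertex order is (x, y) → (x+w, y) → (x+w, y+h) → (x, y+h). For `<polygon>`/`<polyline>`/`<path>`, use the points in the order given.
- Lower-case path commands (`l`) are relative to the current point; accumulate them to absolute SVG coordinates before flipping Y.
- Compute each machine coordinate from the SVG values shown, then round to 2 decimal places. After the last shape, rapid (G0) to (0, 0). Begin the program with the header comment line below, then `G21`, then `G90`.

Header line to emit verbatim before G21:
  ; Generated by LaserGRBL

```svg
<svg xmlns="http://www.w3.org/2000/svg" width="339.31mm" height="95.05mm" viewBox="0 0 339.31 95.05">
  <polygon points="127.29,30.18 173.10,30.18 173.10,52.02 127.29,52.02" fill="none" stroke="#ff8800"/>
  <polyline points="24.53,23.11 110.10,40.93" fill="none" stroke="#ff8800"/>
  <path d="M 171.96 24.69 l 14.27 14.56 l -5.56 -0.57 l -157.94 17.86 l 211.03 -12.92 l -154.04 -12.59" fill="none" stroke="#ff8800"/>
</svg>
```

1 u = 1 mm; y_m = 95.05 − y.

[1] `<polygon>` rectangle, #ff8800→engrave S364 F2903: (127.29,64.87) → (173.10,64.87) → (173.10,43.03) → (127.29,43.03) → (127.29,64.87) (closed)

[2] `<polyline>` line segment, #ff8800→engrave S364 F2903: (24.53,71.94) → (110.10,54.12)

[3] `<path>` open polyline, #ff8800→engrave S364 F2903: (171.96,70.36) → (186.23,55.80) → (180.67,56.37) → (22.73,38.51) → (233.76,51.43) → (79.72,64.02)

; Generated by LaserGRBL
G21
G90
G0 X127.29 Y64.87
M3 S364
G1 X173.10 Y64.87 F2903
G1 X173.10 Y43.03
G1 X127.29 Y43.03
G1 X127.29 Y64.87
M5
G0 X24.53 Y71.94
M3 S364
G1 X110.10 Y54.12 F2903
M5
G0 X171.96 Y70.36
M3 S364
G1 X186.23 Y55.80 F2903
G1 X180.67 Y56.37
G1 X22.73 Y38.51
G1 X233.76 Y51.43
G1 X79.72 Y64.02
M5
G0 X0.00 Y0.00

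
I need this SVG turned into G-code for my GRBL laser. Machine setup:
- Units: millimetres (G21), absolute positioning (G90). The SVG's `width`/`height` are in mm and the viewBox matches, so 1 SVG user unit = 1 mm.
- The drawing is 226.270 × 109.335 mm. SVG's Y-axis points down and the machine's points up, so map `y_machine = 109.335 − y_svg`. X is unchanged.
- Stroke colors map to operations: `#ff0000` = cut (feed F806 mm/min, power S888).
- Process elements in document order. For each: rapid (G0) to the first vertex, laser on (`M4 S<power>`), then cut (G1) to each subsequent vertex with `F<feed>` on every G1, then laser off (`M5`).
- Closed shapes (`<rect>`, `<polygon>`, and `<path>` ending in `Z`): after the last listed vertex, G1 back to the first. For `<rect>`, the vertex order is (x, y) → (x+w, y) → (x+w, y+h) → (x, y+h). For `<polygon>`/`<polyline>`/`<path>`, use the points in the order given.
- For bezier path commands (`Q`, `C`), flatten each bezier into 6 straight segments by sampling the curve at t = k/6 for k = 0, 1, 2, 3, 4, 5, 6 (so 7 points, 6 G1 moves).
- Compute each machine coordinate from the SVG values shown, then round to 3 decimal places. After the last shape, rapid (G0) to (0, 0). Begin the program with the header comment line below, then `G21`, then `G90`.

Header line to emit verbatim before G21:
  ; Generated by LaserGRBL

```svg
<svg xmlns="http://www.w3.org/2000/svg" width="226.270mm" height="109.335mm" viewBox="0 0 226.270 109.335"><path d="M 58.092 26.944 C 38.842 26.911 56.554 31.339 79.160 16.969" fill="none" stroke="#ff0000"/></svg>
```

; Generated by LaserGRBL
G21
G90
G0 X58.092 Y82.391
M4 S888
G1 X51.399 Y82.143 F806
G1 X49.975 Y81.798 F806
G1 X52.930 Y82.002 F806
G1 X59.373 Y83.401 F806
G1 X68.413 Y86.640 F806
G1 X79.160 Y92.366 F806
M5
G0 X0.000 Y0.000

Since the viewBox matches the mm dimensions, user units are millimetres directly. The only transform is the Y-flip y_m = 109.335 − y_svg.

Shape 1 is a cubic bezier drawn with `<path>`. Its stroke #ff0000 means cut at S888, F806. After flipping Y the toolpath is (58.092,82.391) → (51.399,82.143) → (49.975,81.798) → (52.930,82.002) → (59.373,83.401) → (68.413,86.640) → (79.160,92.366).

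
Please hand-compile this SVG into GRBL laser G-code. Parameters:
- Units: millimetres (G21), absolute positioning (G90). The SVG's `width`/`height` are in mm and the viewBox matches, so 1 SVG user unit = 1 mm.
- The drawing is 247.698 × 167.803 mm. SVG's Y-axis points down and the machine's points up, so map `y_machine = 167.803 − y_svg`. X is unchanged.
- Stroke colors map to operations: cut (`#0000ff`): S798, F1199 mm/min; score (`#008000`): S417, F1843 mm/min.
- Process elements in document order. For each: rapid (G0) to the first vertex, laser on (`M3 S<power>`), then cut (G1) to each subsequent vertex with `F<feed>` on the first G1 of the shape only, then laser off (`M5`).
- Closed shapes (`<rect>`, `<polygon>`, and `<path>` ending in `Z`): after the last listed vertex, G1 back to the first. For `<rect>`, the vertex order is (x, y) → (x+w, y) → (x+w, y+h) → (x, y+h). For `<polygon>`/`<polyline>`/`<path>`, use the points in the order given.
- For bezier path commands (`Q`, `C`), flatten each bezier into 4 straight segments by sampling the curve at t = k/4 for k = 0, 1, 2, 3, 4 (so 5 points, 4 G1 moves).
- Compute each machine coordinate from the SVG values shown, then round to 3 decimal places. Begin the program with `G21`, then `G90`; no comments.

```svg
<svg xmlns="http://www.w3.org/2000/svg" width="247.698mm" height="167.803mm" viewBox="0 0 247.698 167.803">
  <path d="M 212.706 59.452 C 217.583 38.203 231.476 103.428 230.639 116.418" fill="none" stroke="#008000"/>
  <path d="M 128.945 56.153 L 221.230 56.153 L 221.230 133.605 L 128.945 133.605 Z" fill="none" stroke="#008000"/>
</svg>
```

Since the viewBox matches the mm dimensions, user units are millimetres directly. The only transform is the Y-flip y_m = 167.803 − y_svg.

Shape 1 is a cubic bezier drawn with `<path>`. Its stroke #008000 means score at S417, F1843. After flipping Y the toolpath is (212.706,108.351) → (217.683,110.241) → (223.815,92.708) → (228.876,68.754) → (230.639,51.385).

Shape 2 is a rectangle drawn with `<path>`. Its stroke #008000 means score at S417, F1843. After flipping Y the toolpath is (128.945,111.650) → (221.230,111.650) → (221.230,34.198) → (128.945,34.198) → (128.945,111.650), returning to the start.

G21
G90
G0 X212.706 Y108.351
M3 S417
G1 X217.683 Y110.241 F1843
G1 X223.815 Y92.708
G1 X228.876 Y68.754
G1 X230.639 Y51.385
M5
G0 X128.945 Y111.650
M3 S417
G1 X221.230 Y111.650 F1843
G1 X221.230 Y34.198
G1 X128.945 Y34.198
G1 X128.945 Y111.650
M5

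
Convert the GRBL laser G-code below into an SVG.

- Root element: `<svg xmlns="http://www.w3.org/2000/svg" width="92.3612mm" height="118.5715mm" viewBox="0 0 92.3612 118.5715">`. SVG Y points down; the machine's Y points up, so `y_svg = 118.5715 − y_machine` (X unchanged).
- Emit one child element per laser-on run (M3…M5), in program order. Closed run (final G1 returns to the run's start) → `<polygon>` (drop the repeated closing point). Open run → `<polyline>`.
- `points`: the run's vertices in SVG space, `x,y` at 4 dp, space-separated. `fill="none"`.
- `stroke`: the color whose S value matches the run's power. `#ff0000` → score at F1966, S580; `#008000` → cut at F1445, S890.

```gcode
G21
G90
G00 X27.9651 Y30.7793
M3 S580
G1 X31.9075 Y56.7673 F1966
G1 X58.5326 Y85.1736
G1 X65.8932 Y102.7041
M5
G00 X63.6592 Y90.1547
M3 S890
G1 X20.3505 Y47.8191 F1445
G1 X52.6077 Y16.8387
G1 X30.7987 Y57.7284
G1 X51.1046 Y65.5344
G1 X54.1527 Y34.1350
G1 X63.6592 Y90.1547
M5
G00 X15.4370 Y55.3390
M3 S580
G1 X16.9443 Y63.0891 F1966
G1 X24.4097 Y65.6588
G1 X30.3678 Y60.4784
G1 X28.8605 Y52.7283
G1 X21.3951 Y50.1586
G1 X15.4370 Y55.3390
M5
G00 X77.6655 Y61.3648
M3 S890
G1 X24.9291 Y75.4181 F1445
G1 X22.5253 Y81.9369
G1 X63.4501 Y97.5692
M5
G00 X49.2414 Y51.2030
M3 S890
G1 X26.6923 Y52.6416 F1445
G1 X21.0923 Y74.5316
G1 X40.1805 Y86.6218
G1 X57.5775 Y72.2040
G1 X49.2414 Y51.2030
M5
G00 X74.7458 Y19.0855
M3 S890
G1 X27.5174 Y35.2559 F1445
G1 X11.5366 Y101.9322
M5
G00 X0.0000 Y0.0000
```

<svg xmlns="http://www.w3.org/2000/svg" width="92.3612mm" height="118.5715mm" viewBox="0 0 92.3612 118.5715">
  <polyline points="27.9651,87.7922 31.9075,61.8042 58.5326,33.3979 65.8932,15.8674" fill="none" stroke="#ff0000"/>
  <polygon points="63.6592,28.4168 20.3505,70.7524 52.6077,101.7328 30.7987,60.8431 51.1046,53.0371 54.1527,84.4365" fill="none" stroke="#008000"/>
  <polygon points="15.4370,63.2325 16.9443,55.4824 24.4097,52.9127 30.3678,58.0931 28.8605,65.8432 21.3951,68.4129" fill="none" stroke="#ff0000"/>
  <polyline points="77.6655,57.2067 24.9291,43.1534 22.5253,36.6346 63.4501,21.0023" fill="none" stroke="#008000"/>
  <polygon points="49.2414,67.3685 26.6923,65.9299 21.0923,44.0399 40.1805,31.9497 57.5775,46.3675" fill="none" stroke="#008000"/>
  <polyline points="74.7458,99.4860 27.5174,83.3156 11.5366,16.6393" fill="none" stroke="#008000"/>
</svg>

y_svg = 118.5715 − y_m.

[1] S580→`#ff0000` (score); open run; points: 27.9651,87.7922 31.9075,61.8042 58.5326,33.3979 65.8932,15.8674

[2] S890→`#008000` (cut); closed run; points: 63.6592,28.4168 20.3505,70.7524 52.6077,101.7328 30.7987,60.8431 51.1046,53.0371 54.1527,84.4365

[3] S580→`#ff0000` (score); closed run; points: 15.4370,63.2325 16.9443,55.4824 24.4097,52.9127 30.3678,58.0931 28.8605,65.8432 21.3951,68.4129

[4] S890→`#008000` (cut); open run; points: 77.6655,57.2067 24.9291,43.1534 22.5253,36.6346 63.4501,21.0023

[5] S890→`#008000` (cut); closed run; points: 49.2414,67.3685 26.6923,65.9299 21.0923,44.0399 40.1805,31.9497 57.5775,46.3675

[6] S890→`#008000` (cut); open run; points: 74.7458,99.4860 27.5174,83.3156 11.5366,16.6393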